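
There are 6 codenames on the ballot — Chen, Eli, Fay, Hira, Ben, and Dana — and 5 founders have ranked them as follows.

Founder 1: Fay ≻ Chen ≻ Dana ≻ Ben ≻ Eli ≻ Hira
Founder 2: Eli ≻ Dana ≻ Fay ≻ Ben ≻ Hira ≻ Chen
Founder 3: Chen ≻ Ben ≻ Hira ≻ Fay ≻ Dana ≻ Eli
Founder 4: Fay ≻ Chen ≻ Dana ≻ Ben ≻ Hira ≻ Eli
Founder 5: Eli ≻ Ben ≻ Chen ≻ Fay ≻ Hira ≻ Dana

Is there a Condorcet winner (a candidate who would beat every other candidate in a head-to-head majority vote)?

Head-to-head results (5 voters total):
Chen vs Eli: Chen wins 3–2.
Chen vs Fay: Fay wins 3–2.
Chen vs Hira: Chen wins 4–1.
Chen vs Ben: Chen wins 3–2.
Chen vs Dana: Chen wins 4–1.
Eli vs Fay: Fay wins 3–2.
Eli vs Hira: Eli wins 3–2.
Eli vs Ben: Ben wins 3–2.
Eli vs Dana: Dana wins 3–2.
Fay vs Hira: Fay wins 4–1.
Fay vs Ben: Fay wins 3–2.
Fay vs Dana: Fay wins 4–1.
Hira vs Ben: Ben wins 5–0.
Hira vs Dana: Dana wins 3–2.
Ben vs Dana: Dana wins 3–2.
Fay beats each rival — Chen (3–2), Eli (3–2), Hira (4–1), Ben (3–2), Dana (4–1) — so Fay is the Condorcet winner.

Yes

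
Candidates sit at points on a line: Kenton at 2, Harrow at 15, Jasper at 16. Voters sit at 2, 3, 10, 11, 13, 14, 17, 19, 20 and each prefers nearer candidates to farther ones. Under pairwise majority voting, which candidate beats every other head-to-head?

With single-peaked preferences on a line, the Condorcet winner is the candidate closest to the median voter.
The median voter (position 13) is closest to Harrow at 15.
Check: Harrow vs Kenton — voters closer to Harrow: 7 of 9.

Harrow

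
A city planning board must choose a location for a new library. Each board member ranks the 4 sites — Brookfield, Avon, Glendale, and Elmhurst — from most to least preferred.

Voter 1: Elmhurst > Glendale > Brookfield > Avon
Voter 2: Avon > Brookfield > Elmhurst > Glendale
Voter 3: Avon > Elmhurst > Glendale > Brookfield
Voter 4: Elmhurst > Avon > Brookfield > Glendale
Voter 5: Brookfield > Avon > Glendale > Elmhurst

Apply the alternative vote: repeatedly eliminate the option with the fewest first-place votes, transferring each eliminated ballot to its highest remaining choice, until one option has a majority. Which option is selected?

Avon

Round 1: Avon 2, Elmhurst 2, Brookfield 1, Glendale 0. Glendale has the fewest and is eliminated.
Round 2: Avon 2, Elmhurst 2, Brookfield 1. Brookfield has the fewest and is eliminated.
Round 3: Avon 3, Elmhurst 2. Avon has a majority.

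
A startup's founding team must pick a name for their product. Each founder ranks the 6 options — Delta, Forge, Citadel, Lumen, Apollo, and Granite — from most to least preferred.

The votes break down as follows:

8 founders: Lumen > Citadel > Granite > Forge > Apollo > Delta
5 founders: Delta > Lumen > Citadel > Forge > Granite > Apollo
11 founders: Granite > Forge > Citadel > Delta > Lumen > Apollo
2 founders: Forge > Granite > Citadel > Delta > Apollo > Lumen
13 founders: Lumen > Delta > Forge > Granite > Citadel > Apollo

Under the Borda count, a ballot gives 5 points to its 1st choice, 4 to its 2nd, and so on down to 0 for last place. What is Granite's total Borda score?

118

Borda scores:
  Delta: 8·0 + 5·5 + 11·2 + 2·2 + 13·4 = 103
  Forge: 8·2 + 5·2 + 11·4 + 2·5 + 13·3 = 119
  Citadel: 8·4 + 5·3 + 11·3 + 2·3 + 13·1 = 99
  Lumen: 8·5 + 5·4 + 11·1 + 2·0 + 13·5 = 136
  Apollo: 8·1 + 5·0 + 11·0 + 2·1 + 13·0 = 10
  Granite: 8·3 + 5·1 + 11·5 + 2·4 + 13·2 = 118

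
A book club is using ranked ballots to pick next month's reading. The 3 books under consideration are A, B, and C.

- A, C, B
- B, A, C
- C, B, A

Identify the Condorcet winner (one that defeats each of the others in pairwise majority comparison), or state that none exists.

There is no Condorcet winner

Head-to-head results (3 voters total):
A vs B: B wins 2–1.
A vs C: A wins 2–1.
B vs C: C wins 2–1.
No candidate beats all others: A beats C beats B beats A, a majority cycle.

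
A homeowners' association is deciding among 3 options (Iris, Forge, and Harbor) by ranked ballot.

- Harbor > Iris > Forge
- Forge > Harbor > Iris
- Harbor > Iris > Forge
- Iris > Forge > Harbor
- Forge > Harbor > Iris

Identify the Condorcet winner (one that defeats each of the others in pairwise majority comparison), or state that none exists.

There is no Condorcet winner

Head-to-head results (5 voters total):
Iris vs Forge: Iris wins 3–2.
Iris vs Harbor: Harbor wins 4–1.
Forge vs Harbor: Forge wins 3–2.
No candidate beats all others: Iris beats Forge beats Harbor beats Iris, a majority cycle.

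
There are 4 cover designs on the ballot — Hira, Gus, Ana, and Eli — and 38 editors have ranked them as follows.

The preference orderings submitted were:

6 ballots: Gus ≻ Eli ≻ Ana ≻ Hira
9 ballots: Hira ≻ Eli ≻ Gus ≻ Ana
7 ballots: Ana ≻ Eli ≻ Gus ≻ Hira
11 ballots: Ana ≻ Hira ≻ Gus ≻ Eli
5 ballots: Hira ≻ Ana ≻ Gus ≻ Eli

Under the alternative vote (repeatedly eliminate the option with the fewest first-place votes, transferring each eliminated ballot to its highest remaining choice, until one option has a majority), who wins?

Round 1: Ana 18, Hira 14, Gus 6, Eli 0. Eli has the fewest and is eliminated.
Round 2: Ana 18, Hira 14, Gus 6. Gus has the fewest and is eliminated.
Round 3: Ana 24, Hira 14. Ana has a majority.

Ana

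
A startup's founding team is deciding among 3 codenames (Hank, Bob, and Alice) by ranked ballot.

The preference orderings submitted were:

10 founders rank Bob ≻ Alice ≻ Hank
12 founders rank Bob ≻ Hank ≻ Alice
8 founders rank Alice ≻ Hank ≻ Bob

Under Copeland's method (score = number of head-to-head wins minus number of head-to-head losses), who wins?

Pairwise results:
  Hank vs Bob: Bob wins 22–8.
  Hank vs Alice: Alice wins 18–12.
  Bob vs Alice: Bob wins 22–8.
Copeland scores (wins − losses):
  Hank: 0 − 2 = -2
  Bob: 2 − 0 = 2
  Alice: 1 − 1 = 0
Bob has the best Copeland score.

Bob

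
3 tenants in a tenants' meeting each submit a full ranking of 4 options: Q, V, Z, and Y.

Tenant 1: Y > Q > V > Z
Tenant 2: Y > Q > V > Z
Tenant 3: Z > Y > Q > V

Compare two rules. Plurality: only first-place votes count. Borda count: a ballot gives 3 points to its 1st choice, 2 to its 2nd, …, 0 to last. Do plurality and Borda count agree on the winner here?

Yes

Plurality first-place counts: Q 0, V 0, Z 1, Y 2 → Y.
Borda totals: Q 5, V 2, Z 3, Y 8 → Y.
The two rules agree on Y.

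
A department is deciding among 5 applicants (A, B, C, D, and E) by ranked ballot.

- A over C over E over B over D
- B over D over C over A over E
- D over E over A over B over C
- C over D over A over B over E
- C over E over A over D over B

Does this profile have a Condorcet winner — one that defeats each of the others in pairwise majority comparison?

Head-to-head results (5 voters total):
A vs B: A wins 4–1.
A vs C: C wins 3–2.
A vs D: D wins 3–2.
A vs E: A wins 3–2.
B vs C: C wins 3–2.
B vs D: D wins 3–2.
B vs E: E wins 3–2.
C vs D: C wins 3–2.
C vs E: C wins 4–1.
D vs E: D wins 3–2.
C beats each rival — A (3–2), B (3–2), D (3–2), E (4–1) — so C is the Condorcet winner.

Yes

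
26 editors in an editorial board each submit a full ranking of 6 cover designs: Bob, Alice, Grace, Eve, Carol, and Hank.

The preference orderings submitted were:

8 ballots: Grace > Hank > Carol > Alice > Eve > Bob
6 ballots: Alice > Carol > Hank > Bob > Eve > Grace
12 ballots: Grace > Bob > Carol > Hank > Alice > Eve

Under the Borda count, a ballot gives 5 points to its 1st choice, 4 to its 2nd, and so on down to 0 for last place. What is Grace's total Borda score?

100

Borda scores:
  Bob: 8·0 + 6·2 + 12·4 = 60
  Alice: 8·2 + 6·5 + 12·1 = 58
  Grace: 8·5 + 6·0 + 12·5 = 100
  Eve: 8·1 + 6·1 + 12·0 = 14
  Carol: 8·3 + 6·4 + 12·3 = 84
  Hank: 8·4 + 6·3 + 12·2 = 74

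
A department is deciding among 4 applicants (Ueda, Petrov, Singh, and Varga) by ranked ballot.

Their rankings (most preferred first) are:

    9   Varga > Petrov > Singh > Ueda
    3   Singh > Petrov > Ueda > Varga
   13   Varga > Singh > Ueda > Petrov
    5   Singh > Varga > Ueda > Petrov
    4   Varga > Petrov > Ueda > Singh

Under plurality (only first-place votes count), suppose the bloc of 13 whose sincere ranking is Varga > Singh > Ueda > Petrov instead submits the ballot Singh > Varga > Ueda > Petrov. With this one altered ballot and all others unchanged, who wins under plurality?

First-place totals with the altered ballot: Ueda 0, Petrov 0, Singh 21, Varga 13.
The switch changes the winner from Varga to Singh.

Singh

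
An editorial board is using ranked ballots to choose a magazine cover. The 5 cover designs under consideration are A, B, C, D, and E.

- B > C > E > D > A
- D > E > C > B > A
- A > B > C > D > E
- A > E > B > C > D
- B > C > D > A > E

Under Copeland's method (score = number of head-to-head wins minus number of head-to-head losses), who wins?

Pairwise results:
  A vs B: B wins 3–2.
  A vs C: C wins 3–2.
  A vs D: D wins 3–2.
  A vs E: A wins 3–2.
  B vs C: B wins 4–1.
  B vs D: B wins 4–1.
  B vs E: B wins 3–2.
  C vs D: C wins 4–1.
  C vs E: C wins 3–2.
  D vs E: D wins 3–2.
Copeland scores (wins − losses):
  A: 1 − 3 = -2
  B: 4 − 0 = 4
  C: 3 − 1 = 2
  D: 2 − 2 = 0
  E: 0 − 4 = -4
B has the best Copeland score.

B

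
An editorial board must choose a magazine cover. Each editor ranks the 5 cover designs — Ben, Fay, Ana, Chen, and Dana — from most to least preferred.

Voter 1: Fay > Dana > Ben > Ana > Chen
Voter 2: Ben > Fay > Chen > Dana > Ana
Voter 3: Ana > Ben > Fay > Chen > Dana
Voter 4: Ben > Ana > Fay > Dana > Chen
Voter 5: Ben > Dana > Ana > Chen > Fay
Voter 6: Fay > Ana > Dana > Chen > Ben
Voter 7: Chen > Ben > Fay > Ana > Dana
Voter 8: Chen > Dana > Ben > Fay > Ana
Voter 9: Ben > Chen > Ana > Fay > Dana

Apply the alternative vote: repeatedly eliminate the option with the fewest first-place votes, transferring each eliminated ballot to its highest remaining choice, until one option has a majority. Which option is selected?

Round 1: Ben 4, Fay 2, Chen 2, Ana 1, Dana 0. Dana has the fewest and is eliminated.
Round 2: Ben 4, Fay 2, Chen 2, Ana 1. Ana has the fewest and is eliminated.
Round 3: Ben 5, Fay 2, Chen 2. Ben has a majority.

Ben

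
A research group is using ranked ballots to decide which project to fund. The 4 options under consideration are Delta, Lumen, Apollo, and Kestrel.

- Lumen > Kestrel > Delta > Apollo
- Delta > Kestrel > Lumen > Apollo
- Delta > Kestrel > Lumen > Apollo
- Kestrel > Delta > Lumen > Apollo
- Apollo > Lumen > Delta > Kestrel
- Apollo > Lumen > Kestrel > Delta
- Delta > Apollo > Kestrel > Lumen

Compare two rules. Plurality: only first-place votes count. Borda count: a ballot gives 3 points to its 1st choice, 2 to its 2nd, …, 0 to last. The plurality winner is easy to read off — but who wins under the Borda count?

Plurality first-place counts: Delta 3, Lumen 1, Apollo 2, Kestrel 1 → Delta.
Borda totals: Delta 13, Lumen 10, Apollo 8, Kestrel 11 → Delta.

Delta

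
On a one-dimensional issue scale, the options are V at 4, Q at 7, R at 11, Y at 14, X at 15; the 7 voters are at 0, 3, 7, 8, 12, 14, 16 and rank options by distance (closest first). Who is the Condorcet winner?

With single-peaked preferences on a line, the Condorcet winner is the candidate closest to the median voter.
The median voter (position 8) is closest to Q at 7.
Check: Q vs X — voters closer to Q: 4 of 7.

Q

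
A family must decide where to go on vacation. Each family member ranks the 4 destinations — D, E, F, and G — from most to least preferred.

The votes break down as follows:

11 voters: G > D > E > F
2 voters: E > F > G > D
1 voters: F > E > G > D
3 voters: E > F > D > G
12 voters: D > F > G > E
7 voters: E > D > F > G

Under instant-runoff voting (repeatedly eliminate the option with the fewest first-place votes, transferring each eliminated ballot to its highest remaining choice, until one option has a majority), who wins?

D

Round 1: D 12, E 12, G 11, F 1. F has the fewest and is eliminated.
Round 2: E 13, D 12, G 11. G has the fewest and is eliminated.
Round 3: D 23, E 13. D has a majority.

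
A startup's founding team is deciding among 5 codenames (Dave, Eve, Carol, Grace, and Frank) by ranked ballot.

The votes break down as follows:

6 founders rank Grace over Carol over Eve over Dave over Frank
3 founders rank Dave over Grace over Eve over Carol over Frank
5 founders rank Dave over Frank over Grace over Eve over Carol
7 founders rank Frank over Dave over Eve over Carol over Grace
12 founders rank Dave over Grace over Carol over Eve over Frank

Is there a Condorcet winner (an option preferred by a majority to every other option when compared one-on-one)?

Yes

Head-to-head results (33 voters total):
Dave vs Eve: Dave wins 27–6.
Dave vs Carol: Dave wins 27–6.
Dave vs Grace: Dave wins 27–6.
Dave vs Frank: Dave wins 26–7.
Eve vs Carol: Carol wins 18–15.
Eve vs Grace: Grace wins 26–7.
Eve vs Frank: Eve wins 21–12.
Carol vs Grace: Grace wins 26–7.
Carol vs Frank: Carol wins 21–12.
Grace vs Frank: Grace wins 21–12.
Dave beats each rival — Eve (27–6), Carol (27–6), Grace (27–6), Frank (26–7) — so Dave is the Condorcet winner.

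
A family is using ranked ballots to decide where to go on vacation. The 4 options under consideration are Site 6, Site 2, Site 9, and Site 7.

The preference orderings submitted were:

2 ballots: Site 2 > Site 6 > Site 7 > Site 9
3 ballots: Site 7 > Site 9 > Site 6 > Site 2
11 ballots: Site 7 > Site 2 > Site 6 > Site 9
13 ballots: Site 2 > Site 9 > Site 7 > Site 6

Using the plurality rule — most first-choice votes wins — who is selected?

First-place vote totals:
  Site 6: 0
  Site 2: 15
  Site 9: 0
  Site 7: 14
Site 2 has the most first-place votes.

Site 2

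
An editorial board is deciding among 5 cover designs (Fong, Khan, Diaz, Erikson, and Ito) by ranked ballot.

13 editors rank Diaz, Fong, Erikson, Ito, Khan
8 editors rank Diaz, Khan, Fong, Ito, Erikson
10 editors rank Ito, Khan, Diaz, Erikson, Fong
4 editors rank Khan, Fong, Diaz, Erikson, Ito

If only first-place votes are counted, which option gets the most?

First-place vote totals:
  Fong: 0
  Khan: 4
  Diaz: 21
  Erikson: 0
  Ito: 10
Diaz has the most first-place votes.

Diaz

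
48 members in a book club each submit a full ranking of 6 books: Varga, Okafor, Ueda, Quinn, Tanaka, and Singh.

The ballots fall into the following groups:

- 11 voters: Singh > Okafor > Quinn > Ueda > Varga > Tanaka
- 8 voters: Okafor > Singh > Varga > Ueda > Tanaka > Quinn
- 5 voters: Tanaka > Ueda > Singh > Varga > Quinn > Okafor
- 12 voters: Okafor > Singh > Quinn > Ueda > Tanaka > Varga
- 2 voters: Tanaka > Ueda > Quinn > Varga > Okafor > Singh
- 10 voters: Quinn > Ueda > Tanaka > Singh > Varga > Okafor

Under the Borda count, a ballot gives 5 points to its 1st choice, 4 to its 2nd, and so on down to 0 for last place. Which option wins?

Singh

Borda scores:
  Varga: 11·1 + 8·3 + 5·2 + 12·0 + 2·2 + 10·1 = 59
  Okafor: 11·4 + 8·5 + 5·0 + 12·5 + 2·1 + 10·0 = 146
  Ueda: 11·2 + 8·2 + 5·4 + 12·2 + 2·4 + 10·4 = 130
  Quinn: 11·3 + 8·0 + 5·1 + 12·3 + 2·3 + 10·5 = 130
  Tanaka: 11·0 + 8·1 + 5·5 + 12·1 + 2·5 + 10·3 = 85
  Singh: 11·5 + 8·4 + 5·3 + 12·4 + 2·0 + 10·2 = 170
Singh has the highest total.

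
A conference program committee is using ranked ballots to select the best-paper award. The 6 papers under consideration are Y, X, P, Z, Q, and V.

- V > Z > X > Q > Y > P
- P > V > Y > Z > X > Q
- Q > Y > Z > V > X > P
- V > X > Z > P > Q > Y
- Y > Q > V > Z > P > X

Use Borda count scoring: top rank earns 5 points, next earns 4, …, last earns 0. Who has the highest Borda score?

V

Borda scores:
  Y: 1 + 3 + 4 + 0 + 5 = 13
  X: 3 + 1 + 1 + 4 + 0 = 9
  P: 0 + 5 + 0 + 2 + 1 = 8
  Z: 4 + 2 + 3 + 3 + 2 = 14
  Q: 2 + 0 + 5 + 1 + 4 = 12
  V: 5 + 4 + 2 + 5 + 3 = 19
V has the highest total.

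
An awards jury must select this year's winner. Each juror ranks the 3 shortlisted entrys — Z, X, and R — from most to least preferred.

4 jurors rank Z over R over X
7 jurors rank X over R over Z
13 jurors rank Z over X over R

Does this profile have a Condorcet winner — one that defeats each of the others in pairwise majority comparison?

Yes

Head-to-head results (24 voters total):
Z vs X: Z wins 17–7.
Z vs R: Z wins 17–7.
X vs R: X wins 20–4.
Z beats each rival — X (17–7), R (17–7) — so Z is the Condorcet winner.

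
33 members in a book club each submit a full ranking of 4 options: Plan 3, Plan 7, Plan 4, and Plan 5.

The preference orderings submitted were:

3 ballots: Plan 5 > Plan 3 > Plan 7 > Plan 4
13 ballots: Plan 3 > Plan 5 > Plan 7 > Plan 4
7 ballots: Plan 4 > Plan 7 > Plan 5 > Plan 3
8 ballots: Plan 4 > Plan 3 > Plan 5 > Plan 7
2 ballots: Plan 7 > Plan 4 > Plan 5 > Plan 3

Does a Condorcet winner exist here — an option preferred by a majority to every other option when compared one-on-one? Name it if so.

Head-to-head results (33 voters total):
Plan 3 vs Plan 7: Plan 3 wins 24–9.
Plan 3 vs Plan 4: Plan 4 wins 17–16.
Plan 3 vs Plan 5: Plan 3 wins 21–12.
Plan 7 vs Plan 4: Plan 7 wins 18–15.
Plan 7 vs Plan 5: Plan 5 wins 24–9.
Plan 4 vs Plan 5: Plan 4 wins 17–16.
No candidate beats all others: Plan 3 beats Plan 7 beats Plan 4 beats Plan 3, a majority cycle.

No Condorcet winner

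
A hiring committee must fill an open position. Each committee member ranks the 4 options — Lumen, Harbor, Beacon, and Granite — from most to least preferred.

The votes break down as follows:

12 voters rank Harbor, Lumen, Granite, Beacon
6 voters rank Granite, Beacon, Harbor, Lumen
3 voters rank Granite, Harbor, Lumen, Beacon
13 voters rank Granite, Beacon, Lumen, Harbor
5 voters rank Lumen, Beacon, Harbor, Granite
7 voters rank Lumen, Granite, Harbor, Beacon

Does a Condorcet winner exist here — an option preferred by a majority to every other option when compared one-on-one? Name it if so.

Lumen

Head-to-head results (46 voters total):
Lumen vs Harbor: Lumen wins 25–21.
Lumen vs Beacon: Lumen wins 27–19.
Lumen vs Granite: Lumen wins 24–22.
Harbor vs Beacon: Beacon wins 24–22.
Harbor vs Granite: Granite wins 29–17.
Beacon vs Granite: Granite wins 41–5.
Lumen beats each rival — Harbor (25–21), Beacon (27–19), Granite (24–22) — so Lumen is the Condorcet winner.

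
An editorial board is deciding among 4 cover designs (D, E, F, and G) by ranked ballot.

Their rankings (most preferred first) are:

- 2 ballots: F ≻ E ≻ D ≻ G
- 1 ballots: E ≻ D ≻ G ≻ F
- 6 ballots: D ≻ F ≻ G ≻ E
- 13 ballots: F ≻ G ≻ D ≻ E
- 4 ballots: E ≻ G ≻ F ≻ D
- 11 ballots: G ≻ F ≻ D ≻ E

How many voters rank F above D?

30

Ballots ranking F above D: 2+13+4+11 = 30.
Ballots ranking D above F: 1+6 = 7.
So 30 of 37 voters prefer F to D.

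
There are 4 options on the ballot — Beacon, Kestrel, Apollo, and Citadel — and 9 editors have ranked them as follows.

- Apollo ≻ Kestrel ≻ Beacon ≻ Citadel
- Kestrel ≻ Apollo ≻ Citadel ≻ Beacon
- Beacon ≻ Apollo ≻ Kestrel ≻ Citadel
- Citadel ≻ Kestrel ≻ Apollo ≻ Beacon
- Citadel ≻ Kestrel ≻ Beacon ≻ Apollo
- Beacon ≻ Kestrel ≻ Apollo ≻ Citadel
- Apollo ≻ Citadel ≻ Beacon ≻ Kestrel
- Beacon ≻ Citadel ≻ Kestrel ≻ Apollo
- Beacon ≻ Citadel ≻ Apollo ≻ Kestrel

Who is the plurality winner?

First-place vote totals:
  Beacon: 4
  Kestrel: 1
  Apollo: 2
  Citadel: 2
Beacon has the most first-place votes.

Beacon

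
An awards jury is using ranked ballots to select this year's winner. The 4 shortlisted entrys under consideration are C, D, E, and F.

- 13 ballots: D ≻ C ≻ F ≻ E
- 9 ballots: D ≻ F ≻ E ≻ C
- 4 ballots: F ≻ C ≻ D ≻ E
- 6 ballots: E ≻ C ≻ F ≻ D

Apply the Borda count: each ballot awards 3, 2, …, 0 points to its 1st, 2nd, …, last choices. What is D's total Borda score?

70

Borda scores:
  C: 13·2 + 9·0 + 4·2 + 6·2 = 46
  D: 13·3 + 9·3 + 4·1 + 6·0 = 70
  E: 13·0 + 9·1 + 4·0 + 6·3 = 27
  F: 13·1 + 9·2 + 4·3 + 6·1 = 49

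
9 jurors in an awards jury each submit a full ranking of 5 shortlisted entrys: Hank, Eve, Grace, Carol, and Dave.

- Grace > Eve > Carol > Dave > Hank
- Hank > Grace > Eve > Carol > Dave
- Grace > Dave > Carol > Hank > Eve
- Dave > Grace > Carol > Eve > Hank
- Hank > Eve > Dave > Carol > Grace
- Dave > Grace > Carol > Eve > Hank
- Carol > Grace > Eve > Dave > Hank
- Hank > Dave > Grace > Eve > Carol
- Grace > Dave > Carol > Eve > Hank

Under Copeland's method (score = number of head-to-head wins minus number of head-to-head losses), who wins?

Pairwise results:
  Hank vs Eve: Eve wins 5–4.
  Hank vs Grace: Grace wins 6–3.
  Hank vs Carol: Carol wins 6–3.
  Hank vs Dave: Dave wins 6–3.
  Eve vs Grace: Grace wins 8–1.
  Eve vs Carol: Carol wins 5–4.
  Eve vs Dave: Dave wins 5–4.
  Grace vs Carol: Grace wins 7–2.
  Grace vs Dave: Grace wins 5–4.
  Carol vs Dave: Dave wins 6–3.
Copeland scores (wins − losses):
  Hank: 0 − 4 = -4
  Eve: 1 − 3 = -2
  Grace: 4 − 0 = 4
  Carol: 2 − 2 = 0
  Dave: 3 − 1 = 2
Grace has the best Copeland score.

Grace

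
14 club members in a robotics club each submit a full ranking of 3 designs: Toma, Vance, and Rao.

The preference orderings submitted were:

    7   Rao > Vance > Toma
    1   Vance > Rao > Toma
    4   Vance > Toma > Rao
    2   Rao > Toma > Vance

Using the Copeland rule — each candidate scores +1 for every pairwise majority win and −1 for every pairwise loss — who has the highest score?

Rao

Pairwise results:
  Toma vs Vance: Vance wins 12–2.
  Toma vs Rao: Rao wins 10–4.
  Vance vs Rao: Rao wins 9–5.
Copeland scores (wins − losses):
  Toma: 0 − 2 = -2
  Vance: 1 − 1 = 0
  Rao: 2 − 0 = 2
Rao has the best Copeland score.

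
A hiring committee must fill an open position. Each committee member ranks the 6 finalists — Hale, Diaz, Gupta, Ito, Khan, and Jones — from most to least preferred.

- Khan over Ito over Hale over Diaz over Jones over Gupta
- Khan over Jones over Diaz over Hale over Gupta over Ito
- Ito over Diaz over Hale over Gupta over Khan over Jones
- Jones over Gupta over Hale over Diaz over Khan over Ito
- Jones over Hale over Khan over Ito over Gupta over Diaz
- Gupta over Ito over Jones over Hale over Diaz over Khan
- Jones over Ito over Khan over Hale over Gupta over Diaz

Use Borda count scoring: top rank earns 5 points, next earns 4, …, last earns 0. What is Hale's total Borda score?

19

Borda scores:
  Hale: 3 + 2 + 3 + 3 + 4 + 2 + 2 = 19
  Diaz: 2 + 3 + 4 + 2 + 0 + 1 + 0 = 12
  Gupta: 0 + 1 + 2 + 4 + 1 + 5 + 1 = 14
  Ito: 4 + 0 + 5 + 0 + 2 + 4 + 4 = 19
  Khan: 5 + 5 + 1 + 1 + 3 + 0 + 3 = 18
  Jones: 1 + 4 + 0 + 5 + 5 + 3 + 5 = 23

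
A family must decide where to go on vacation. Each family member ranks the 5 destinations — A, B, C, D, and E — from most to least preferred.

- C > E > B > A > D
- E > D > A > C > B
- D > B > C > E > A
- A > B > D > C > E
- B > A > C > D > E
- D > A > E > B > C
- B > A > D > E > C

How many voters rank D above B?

Ballots ranking D above B: 3.
Ballots ranking B above D: 4.
So 3 of 7 voters prefer D to B.

3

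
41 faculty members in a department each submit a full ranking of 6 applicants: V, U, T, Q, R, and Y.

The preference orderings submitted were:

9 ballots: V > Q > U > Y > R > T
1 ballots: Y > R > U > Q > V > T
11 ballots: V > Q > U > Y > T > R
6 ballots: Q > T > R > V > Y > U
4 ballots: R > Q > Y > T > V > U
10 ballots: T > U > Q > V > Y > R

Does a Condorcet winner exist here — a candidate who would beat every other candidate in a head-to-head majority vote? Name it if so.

Q

Head-to-head results (41 voters total):
V vs U: V wins 30–11.
V vs T: V wins 21–20.
V vs Q: Q wins 21–20.
V vs R: V wins 30–11.
V vs Y: V wins 36–5.
U vs T: U wins 21–20.
U vs Q: Q wins 30–11.
U vs R: U wins 30–11.
U vs Y: U wins 30–11.
T vs Q: Q wins 31–10.
T vs R: T wins 27–14.
T vs Y: Y wins 25–16.
Q vs R: Q wins 36–5.
Q vs Y: Q wins 40–1.
R vs Y: Y wins 31–10.
Q beats each rival — V (21–20), U (30–11), T (31–10), R (36–5), Y (40–1) — so Q is the Condorcet winner.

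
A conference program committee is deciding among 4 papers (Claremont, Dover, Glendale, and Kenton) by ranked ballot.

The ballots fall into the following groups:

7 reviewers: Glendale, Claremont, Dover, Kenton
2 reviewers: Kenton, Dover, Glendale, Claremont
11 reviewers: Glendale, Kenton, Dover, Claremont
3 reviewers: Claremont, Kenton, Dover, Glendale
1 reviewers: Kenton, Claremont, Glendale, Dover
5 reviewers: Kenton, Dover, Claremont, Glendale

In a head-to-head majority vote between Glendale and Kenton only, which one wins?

Glendale

Ballots ranking Glendale above Kenton: 7+11 = 18.
Ballots ranking Kenton above Glendale: 2+3+1+5 = 11.
Glendale wins the head-to-head, 18–11.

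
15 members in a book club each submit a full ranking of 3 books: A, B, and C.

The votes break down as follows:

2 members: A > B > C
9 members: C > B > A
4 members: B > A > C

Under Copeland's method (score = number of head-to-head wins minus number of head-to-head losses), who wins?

C

Pairwise results:
  A vs B: B wins 13–2.
  A vs C: C wins 9–6.
  B vs C: C wins 9–6.
Copeland scores (wins − losses):
  A: 0 − 2 = -2
  B: 1 − 1 = 0
  C: 2 − 0 = 2
C has the best Copeland score.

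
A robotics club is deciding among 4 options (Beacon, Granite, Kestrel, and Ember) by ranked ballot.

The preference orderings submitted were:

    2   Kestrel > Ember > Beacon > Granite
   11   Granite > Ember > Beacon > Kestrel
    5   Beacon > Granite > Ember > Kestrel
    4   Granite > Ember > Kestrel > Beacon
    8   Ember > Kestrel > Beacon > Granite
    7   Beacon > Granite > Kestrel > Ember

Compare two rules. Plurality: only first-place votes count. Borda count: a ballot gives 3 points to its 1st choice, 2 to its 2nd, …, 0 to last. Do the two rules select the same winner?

Plurality first-place counts: Beacon 12, Granite 15, Kestrel 2, Ember 8 → Granite.
Borda totals: Beacon 57, Granite 69, Kestrel 33, Ember 63 → Granite.
The two rules agree on Granite.

Yes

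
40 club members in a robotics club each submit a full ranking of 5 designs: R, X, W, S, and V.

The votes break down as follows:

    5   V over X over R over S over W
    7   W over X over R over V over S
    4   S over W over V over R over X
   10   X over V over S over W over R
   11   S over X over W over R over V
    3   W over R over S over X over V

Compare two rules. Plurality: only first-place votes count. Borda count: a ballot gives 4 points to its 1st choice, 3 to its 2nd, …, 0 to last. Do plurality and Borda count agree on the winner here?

No

Plurality first-place counts: R 0, X 10, W 10, S 15, V 5 → S.
Borda totals: R 48, X 112, W 84, S 91, V 65 → X.
The two rules disagree: plurality picks S, Borda picks X.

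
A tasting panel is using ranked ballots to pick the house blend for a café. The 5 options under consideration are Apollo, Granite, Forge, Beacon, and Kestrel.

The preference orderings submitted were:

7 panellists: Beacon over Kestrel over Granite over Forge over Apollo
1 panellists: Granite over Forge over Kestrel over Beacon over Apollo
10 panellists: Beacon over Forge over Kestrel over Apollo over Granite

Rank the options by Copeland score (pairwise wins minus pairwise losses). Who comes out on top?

Beacon

Pairwise results:
  Apollo vs Granite: Apollo wins 10–8.
  Apollo vs Forge: Forge wins 18–0.
  Apollo vs Beacon: Beacon wins 18–0.
  Apollo vs Kestrel: Kestrel wins 18–0.
  Granite vs Forge: Forge wins 10–8.
  Granite vs Beacon: Beacon wins 17–1.
  Granite vs Kestrel: Kestrel wins 17–1.
  Forge vs Beacon: Beacon wins 17–1.
  Forge vs Kestrel: Forge wins 11–7.
  Beacon vs Kestrel: Beacon wins 17–1.
Copeland scores (wins − losses):
  Apollo: 1 − 3 = -2
  Granite: 0 − 4 = -4
  Forge: 3 − 1 = 2
  Beacon: 4 − 0 = 4
  Kestrel: 2 − 2 = 0
Beacon has the best Copeland score.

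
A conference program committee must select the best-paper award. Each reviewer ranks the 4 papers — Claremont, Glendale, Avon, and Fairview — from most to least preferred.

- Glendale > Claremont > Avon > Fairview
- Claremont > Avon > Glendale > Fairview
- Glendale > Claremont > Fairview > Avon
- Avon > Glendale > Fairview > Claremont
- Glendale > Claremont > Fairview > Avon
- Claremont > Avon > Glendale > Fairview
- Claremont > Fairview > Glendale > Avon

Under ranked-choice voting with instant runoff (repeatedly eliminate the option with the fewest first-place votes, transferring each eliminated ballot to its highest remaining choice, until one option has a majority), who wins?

Round 1: Claremont 3, Glendale 3, Avon 1, Fairview 0. Fairview has the fewest and is eliminated.
Round 2: Claremont 3, Glendale 3, Avon 1. Avon has the fewest and is eliminated.
Round 3: Glendale 4, Claremont 3. Glendale has a majority.

Glendale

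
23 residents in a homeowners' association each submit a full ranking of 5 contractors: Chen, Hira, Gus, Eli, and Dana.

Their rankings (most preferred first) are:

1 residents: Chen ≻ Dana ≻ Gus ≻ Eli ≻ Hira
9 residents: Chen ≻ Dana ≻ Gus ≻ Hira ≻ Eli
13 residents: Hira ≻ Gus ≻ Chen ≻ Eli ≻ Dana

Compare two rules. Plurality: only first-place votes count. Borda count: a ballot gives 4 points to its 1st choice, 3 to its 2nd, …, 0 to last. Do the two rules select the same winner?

No

Plurality first-place counts: Chen 10, Hira 13, Gus 0, Eli 0, Dana 0 → Hira.
Borda totals: Chen 66, Hira 61, Gus 59, Eli 14, Dana 30 → Chen.
The two rules disagree: plurality picks Hira, Borda picks Chen.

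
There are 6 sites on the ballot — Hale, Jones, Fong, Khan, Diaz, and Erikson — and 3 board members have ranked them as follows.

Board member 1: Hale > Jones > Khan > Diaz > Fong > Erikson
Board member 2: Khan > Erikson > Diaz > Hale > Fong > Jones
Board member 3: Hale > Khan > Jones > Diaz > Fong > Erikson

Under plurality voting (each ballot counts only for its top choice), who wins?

First-place vote totals:
  Hale: 2
  Jones: 0
  Fong: 0
  Khan: 1
  Diaz: 0
  Erikson: 0
Hale has the most first-place votes.

Hale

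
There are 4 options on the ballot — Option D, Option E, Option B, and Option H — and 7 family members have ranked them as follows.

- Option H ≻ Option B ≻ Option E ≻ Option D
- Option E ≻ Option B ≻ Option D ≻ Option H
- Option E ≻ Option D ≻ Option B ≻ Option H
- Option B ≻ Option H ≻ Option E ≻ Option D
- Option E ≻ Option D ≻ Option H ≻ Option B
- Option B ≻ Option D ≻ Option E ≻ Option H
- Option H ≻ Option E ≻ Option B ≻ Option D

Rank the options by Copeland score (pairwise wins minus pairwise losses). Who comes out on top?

Option E

Pairwise results:
  Option D vs Option E: Option E wins 6–1.
  Option D vs Option B: Option B wins 5–2.
  Option D vs Option H: Option D wins 4–3.
  Option E vs Option B: Option E wins 4–3.
  Option E vs Option H: Option E wins 4–3.
  Option B vs Option H: Option B wins 4–3.
Copeland scores (wins − losses):
  Option D: 1 − 2 = -1
  Option E: 3 − 0 = 3
  Option B: 2 − 1 = 1
  Option H: 0 − 3 = -3
Option E has the best Copeland score.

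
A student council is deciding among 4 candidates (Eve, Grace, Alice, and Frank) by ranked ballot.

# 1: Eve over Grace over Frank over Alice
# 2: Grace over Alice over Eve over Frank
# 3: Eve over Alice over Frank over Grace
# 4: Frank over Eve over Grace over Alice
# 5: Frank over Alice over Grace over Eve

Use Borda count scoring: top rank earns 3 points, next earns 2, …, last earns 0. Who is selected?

Eve

Borda scores:
  Eve: 3 + 1 + 3 + 2 + 0 = 9
  Grace: 2 + 3 + 0 + 1 + 1 = 7
  Alice: 0 + 2 + 2 + 0 + 2 = 6
  Frank: 1 + 0 + 1 + 3 + 3 = 8
Eve has the highest total.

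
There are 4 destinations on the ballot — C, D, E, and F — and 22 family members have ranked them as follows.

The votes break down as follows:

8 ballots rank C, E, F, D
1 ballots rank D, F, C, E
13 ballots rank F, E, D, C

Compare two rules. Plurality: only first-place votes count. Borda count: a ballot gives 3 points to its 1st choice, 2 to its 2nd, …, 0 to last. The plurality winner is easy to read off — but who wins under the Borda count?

F

Plurality first-place counts: C 8, D 1, E 0, F 13 → F.
Borda totals: C 25, D 16, E 42, F 49 → F.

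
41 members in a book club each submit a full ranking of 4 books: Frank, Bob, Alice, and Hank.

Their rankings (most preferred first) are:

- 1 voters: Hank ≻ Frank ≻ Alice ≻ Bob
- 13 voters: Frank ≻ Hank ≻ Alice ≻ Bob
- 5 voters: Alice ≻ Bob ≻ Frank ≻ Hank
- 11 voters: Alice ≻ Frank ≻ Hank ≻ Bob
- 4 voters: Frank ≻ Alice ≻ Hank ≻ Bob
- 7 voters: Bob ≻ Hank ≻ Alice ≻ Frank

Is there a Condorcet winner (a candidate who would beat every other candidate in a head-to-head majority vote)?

No

Head-to-head results (41 voters total):
Frank vs Bob: Frank wins 29–12.
Frank vs Alice: Alice wins 23–18.
Frank vs Hank: Frank wins 33–8.
Bob vs Alice: Alice wins 34–7.
Bob vs Hank: Hank wins 29–12.
Alice vs Hank: Hank wins 21–20.
No candidate beats all others: Frank beats Hank beats Alice beats Frank, a majority cycle.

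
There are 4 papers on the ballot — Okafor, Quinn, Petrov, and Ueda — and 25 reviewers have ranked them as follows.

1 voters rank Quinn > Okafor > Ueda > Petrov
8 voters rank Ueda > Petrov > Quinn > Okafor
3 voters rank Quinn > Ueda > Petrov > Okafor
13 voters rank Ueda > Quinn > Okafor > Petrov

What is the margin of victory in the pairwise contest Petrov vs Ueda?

Ballots ranking Petrov above Ueda: 0.
Ballots ranking Ueda above Petrov: 1+8+3+13 = 25.
Ueda wins 25–0, a margin of 25.

25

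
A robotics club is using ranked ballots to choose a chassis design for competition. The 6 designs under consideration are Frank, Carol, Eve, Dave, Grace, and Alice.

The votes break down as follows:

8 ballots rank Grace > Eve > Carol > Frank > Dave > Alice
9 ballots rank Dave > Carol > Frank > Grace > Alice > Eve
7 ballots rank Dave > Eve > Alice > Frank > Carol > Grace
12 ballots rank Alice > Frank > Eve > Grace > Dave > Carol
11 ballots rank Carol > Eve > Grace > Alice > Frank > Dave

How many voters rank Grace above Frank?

Ballots ranking Grace above Frank: 8+11 = 19.
Ballots ranking Frank above Grace: 9+7+12 = 28.
So 19 of 47 voters prefer Grace to Frank.

19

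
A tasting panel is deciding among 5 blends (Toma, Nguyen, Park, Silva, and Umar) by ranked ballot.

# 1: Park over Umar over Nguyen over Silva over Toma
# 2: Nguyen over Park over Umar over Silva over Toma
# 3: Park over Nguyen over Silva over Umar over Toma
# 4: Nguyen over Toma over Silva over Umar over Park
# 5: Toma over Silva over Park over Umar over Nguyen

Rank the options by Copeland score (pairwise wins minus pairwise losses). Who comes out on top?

Pairwise results:
  Toma vs Nguyen: Nguyen wins 4–1.
  Toma vs Park: Park wins 3–2.
  Toma vs Silva: Silva wins 3–2.
  Toma vs Umar: Umar wins 3–2.
  Nguyen vs Park: Park wins 3–2.
  Nguyen vs Silva: Nguyen wins 4–1.
  Nguyen vs Umar: Nguyen wins 3–2.
  Park vs Silva: Park wins 3–2.
  Park vs Umar: Park wins 4–1.
  Silva vs Umar: Silva wins 3–2.
Copeland scores (wins − losses):
  Toma: 0 − 4 = -4
  Nguyen: 3 − 1 = 2
  Park: 4 − 0 = 4
  Silva: 2 − 2 = 0
  Umar: 1 − 3 = -2
Park has the best Copeland score.

Park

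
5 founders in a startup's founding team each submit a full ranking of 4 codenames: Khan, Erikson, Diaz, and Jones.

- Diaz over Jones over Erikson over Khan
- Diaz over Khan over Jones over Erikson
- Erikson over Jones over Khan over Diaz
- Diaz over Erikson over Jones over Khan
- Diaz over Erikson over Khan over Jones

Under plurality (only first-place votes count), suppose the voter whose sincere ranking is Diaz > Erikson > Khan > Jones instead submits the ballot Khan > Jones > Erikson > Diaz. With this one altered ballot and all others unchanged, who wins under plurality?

First-place totals with the altered ballot: Khan 1, Erikson 1, Diaz 3, Jones 0.
The winner is unchanged: still Diaz.

Diaz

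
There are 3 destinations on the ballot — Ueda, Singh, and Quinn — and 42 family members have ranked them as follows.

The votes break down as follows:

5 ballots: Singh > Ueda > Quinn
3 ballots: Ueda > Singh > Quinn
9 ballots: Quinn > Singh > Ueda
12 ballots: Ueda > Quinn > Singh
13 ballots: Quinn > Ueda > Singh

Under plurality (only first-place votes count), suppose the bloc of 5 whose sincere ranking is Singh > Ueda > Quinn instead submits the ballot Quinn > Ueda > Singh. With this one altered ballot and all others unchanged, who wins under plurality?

First-place totals with the altered ballot: Ueda 15, Singh 0, Quinn 27.
The winner is unchanged: still Quinn.

Quinn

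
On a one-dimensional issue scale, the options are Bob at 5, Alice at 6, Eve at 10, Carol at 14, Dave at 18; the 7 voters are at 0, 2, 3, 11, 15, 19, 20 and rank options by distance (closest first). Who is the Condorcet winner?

With single-peaked preferences on a line, the Condorcet winner is the candidate closest to the median voter.
The median voter (position 11) is closest to Eve at 10.
Check: Eve vs Carol — voters closer to Eve: 4 of 7.

Eve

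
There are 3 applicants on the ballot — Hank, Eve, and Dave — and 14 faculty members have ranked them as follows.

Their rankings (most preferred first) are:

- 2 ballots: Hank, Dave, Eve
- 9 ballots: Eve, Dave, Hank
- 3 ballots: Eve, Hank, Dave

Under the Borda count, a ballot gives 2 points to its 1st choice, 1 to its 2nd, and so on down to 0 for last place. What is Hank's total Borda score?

Borda scores:
  Hank: 2·2 + 9·0 + 3·1 = 7
  Eve: 2·0 + 9·2 + 3·2 = 24
  Dave: 2·1 + 9·1 + 3·0 = 11

7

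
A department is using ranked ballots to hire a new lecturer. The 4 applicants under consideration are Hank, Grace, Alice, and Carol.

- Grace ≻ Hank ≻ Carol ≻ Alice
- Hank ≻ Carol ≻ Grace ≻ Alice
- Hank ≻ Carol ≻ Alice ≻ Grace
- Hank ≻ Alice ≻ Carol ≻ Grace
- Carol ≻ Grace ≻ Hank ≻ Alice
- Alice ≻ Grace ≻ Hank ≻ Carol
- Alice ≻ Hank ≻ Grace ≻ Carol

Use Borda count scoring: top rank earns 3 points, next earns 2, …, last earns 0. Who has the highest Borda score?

Hank

Borda scores:
  Hank: 2 + 3 + 3 + 3 + 1 + 1 + 2 = 15
  Grace: 3 + 1 + 0 + 0 + 2 + 2 + 1 = 9
  Alice: 0 + 0 + 1 + 2 + 0 + 3 + 3 = 9
  Carol: 1 + 2 + 2 + 1 + 3 + 0 + 0 = 9
Hank has the highest total.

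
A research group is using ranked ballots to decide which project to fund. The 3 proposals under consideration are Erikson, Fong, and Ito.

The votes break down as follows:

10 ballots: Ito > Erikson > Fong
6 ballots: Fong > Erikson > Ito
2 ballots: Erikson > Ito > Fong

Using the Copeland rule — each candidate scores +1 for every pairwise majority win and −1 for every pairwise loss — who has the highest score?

Pairwise results:
  Erikson vs Fong: Erikson wins 12–6.
  Erikson vs Ito: Ito wins 10–8.
  Fong vs Ito: Ito wins 12–6.
Copeland scores (wins − losses):
  Erikson: 1 − 1 = 0
  Fong: 0 − 2 = -2
  Ito: 2 − 0 = 2
Ito has the best Copeland score.

Ito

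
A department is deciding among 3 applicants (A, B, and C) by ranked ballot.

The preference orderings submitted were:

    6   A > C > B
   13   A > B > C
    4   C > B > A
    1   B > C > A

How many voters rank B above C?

14

Ballots ranking B above C: 13+1 = 14.
Ballots ranking C above B: 6+4 = 10.
So 14 of 24 voters prefer B to C.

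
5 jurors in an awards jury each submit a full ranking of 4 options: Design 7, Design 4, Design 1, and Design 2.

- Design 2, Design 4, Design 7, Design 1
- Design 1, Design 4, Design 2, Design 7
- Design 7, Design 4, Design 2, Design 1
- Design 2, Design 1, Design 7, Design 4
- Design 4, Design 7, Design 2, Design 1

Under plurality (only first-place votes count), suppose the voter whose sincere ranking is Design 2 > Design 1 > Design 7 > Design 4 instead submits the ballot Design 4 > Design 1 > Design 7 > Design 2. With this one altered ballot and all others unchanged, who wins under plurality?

First-place totals with the altered ballot: Design 7 1, Design 4 2, Design 1 1, Design 2 1.
The switch changes the winner from Design 2 to Design 4.

Design 4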